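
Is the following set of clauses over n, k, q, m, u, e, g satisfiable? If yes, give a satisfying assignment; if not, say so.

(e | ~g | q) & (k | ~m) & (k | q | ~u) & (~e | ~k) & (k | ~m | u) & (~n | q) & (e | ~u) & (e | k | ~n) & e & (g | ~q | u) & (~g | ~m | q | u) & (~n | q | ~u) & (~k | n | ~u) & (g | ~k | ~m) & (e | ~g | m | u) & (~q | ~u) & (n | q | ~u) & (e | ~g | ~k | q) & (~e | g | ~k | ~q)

n=F; k=F; q=F; m=F; u=F; e=T; g=F

Unit clause (e) forces e = True.
In (~e | ~k) only ~k is left, so k = False.
In (k | ~m) only ~m is left, so m = False.
Set n = False.
Set q = False.
  then (k | q | ~u) forces u = False.
Set g = False.
All clauses satisfied.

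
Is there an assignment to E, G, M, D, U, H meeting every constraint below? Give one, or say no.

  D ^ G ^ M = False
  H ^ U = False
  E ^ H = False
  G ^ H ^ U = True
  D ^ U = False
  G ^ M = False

E = False, G = True, M = True, D = False, U = False, H = False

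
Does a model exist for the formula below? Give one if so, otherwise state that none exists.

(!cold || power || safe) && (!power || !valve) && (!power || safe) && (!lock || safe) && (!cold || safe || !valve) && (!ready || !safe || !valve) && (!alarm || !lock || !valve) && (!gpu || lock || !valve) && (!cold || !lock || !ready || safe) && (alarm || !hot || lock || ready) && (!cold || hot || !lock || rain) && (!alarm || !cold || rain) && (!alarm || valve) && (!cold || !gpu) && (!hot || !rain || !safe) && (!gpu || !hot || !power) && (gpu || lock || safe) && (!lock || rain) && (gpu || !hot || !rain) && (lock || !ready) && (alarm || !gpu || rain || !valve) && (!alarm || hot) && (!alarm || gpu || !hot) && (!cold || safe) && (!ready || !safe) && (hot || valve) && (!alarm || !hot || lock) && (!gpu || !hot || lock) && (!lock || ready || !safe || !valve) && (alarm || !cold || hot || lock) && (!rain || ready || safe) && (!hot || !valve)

power = False, safe = True, rain = False, gpu = False, ready = False, valve = True, hot = False, alarm = False, lock = False, cold = False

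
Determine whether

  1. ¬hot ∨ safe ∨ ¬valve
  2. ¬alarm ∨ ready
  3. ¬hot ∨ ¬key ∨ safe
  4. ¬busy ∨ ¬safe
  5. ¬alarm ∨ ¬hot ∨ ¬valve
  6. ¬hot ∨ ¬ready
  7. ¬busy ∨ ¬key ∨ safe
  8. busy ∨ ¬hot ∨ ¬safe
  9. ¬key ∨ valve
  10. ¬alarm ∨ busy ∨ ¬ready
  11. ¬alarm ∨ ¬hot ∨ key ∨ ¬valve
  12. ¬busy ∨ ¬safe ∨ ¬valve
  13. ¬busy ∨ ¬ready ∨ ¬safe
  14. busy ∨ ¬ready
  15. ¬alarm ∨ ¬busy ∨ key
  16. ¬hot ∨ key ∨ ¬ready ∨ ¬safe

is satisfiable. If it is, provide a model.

Set key = False.
Set hot = True.
  then (¬hot ∨ ¬ready) forces ready = False.
  then (¬alarm ∨ ready) forces alarm = False.
Set busy = False.
  then (busy ∨ ¬hot ∨ ¬safe) forces safe = False.
  then (¬hot ∨ safe ∨ ¬valve) forces valve = False.
All clauses satisfied.

key=F, hot=T, busy=F, ready=F, valve=F, alarm=F, safe=F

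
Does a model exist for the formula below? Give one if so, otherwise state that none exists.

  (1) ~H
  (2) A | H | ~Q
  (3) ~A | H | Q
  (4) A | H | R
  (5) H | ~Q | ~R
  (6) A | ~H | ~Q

H = False; Q = True; R = False; A = True

Unit clause (~H) forces H = False.
Set Q = True.
  then (A | H | ~Q) forces A = True.
  then (H | ~Q | ~R) forces R = False.
Check each clause:
  (~H): ~H holds.
  (A | H | ~Q): A holds.
  (~A | H | Q): Q holds.
  (A | H | R): A holds.
  (H | ~Q | ~R): ~R holds.
  (A | ~H | ~Q): A holds.
All clauses satisfied.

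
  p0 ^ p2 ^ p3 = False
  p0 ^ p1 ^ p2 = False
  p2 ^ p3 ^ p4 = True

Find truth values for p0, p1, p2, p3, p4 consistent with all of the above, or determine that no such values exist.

p0=T, p1=T, p2=F, p3=T, p4=F

p0 ^ p2 ^ p3 = T ^ F ^ T = False ✓
p0 ^ p1 ^ p2 = T ^ T ^ F = False ✓
p2 ^ p3 ^ p4 = F ^ T ^ F = True ✓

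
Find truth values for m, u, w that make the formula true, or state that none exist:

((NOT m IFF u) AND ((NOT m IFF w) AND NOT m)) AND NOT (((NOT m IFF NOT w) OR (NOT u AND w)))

m=F, u=T, w=T

  (NOT m IFF u) AND ((NOT m IFF w) AND NOT m) = True
    NOT m IFF u = True
      NOT m = True
    (NOT m IFF w) AND NOT m = True
      NOT m IFF w = True
        NOT m = True
      NOT m = True
  NOT (((NOT m IFF NOT w) OR (NOT u AND w))) = True
    (NOT m IFF NOT w) OR (NOT u AND w) = False
      NOT m IFF NOT w = False
        NOT m = True
        NOT w = False
      NOT u AND w = False
        NOT u = False
Both conjuncts True, so the formula holds.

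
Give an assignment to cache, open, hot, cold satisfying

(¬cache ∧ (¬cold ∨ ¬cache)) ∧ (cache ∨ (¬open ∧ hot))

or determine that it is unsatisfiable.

cache = False, open = False, hot = True, cold = True

  ¬cache ∧ (¬cold ∨ ¬cache) = True
    ¬cache = True
    ¬cold ∨ ¬cache = True
      ¬cold = False
      ¬cache = True
  cache ∨ (¬open ∧ hot) = True
    ¬open ∧ hot = True
      ¬open = True
Both conjuncts True, so the formula holds.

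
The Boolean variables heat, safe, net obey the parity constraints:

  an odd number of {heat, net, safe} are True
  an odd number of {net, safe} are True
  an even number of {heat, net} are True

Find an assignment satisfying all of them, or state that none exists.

heat = False; safe = True; net = False

{heat, net, safe}: 1 true → odd ✓
{net, safe}: 1 true → odd ✓
{heat, net}: 0 true → even ✓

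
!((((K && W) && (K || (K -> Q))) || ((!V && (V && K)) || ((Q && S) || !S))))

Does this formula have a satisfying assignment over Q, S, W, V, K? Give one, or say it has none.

Q=F, S=T, W=F, V=F, K=T

  !((((K && W) && (K || (K -> Q))) || ((!V && (V && K)) || ((Q && S) || !S)))) = True
    ((K && W) && (K || (K -> Q))) || ((!V && (V && K)) || ((Q && S) || !S)) = False
      (K && W) && (K || (K -> Q)) = False
        K && W = False
        K || (K -> Q) = True
          K -> Q = False
      (!V && (V && K)) || ((Q && S) || !S) = False
        !V && (V && K) = False
          !V = True
          V && K = False
        (Q && S) || !S = False
          Q && S = False
          !S = False
The formula evaluates to True.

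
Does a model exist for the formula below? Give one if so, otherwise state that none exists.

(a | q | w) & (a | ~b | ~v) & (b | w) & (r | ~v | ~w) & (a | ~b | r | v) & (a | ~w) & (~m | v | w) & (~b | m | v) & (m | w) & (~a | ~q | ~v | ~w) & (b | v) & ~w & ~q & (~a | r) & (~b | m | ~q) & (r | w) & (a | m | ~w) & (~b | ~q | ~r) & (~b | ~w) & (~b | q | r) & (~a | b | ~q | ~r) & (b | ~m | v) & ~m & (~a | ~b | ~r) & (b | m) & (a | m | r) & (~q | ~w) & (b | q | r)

The formula is unsatisfiable.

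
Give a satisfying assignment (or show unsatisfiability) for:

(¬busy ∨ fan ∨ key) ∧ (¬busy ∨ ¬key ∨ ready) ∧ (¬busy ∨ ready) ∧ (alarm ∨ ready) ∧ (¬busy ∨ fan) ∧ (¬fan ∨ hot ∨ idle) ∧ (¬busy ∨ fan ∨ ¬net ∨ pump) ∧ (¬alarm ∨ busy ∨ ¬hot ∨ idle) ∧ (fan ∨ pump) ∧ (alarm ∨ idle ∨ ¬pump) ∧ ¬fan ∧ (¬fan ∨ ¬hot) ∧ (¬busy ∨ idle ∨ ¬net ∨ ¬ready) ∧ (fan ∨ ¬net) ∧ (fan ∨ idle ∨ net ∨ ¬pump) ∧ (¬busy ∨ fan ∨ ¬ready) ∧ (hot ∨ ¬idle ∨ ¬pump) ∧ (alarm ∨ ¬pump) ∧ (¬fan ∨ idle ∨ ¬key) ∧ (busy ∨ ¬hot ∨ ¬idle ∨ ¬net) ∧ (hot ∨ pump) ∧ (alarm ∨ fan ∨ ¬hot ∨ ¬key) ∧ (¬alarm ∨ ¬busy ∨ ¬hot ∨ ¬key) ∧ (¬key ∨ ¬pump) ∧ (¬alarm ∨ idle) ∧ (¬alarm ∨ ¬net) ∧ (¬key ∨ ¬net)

Unit clause (¬fan) forces fan = False.
In (fan ∨ ¬net) only ¬net is left, so net = False.
In (¬busy ∨ fan) only ¬busy is left, so busy = False.
In (fan ∨ pump) only pump is left, so pump = True.
In (fan ∨ idle ∨ net ∨ ¬pump) only idle is left, so idle = True.
In (hot ∨ ¬idle ∨ ¬pump) only hot is left, so hot = True.
In (alarm ∨ ¬pump) only alarm is left, so alarm = True.
In (¬key ∨ ¬pump) only ¬key is left, so key = False.
Set ready = True.
All clauses satisfied.

hot=T, key=F, idle=T, ready=T, fan=F, net=F, alarm=T, pump=T, busy=F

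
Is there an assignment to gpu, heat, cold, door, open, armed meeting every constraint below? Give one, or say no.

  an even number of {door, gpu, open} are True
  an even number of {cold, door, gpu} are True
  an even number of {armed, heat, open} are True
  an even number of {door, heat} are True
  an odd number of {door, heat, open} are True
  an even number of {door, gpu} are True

Unsatisfiable — no assignment works.

Adding constraints 1, 4, 5, 6 mod 2: every variable appears an even number of times on the left, so the left side is 0.
But the right sides sum to 1 (mod 2). 0 ≠ 1 — the system is inconsistent.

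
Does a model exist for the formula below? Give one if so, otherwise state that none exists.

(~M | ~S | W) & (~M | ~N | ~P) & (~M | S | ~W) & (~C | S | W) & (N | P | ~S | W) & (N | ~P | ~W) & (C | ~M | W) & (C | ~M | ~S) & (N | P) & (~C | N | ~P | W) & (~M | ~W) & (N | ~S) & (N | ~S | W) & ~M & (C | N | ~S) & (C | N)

Unit clause (~M) forces M = False.
Set W = True.
Set P = True.
  then (N | ~P | ~W) forces N = True.
Set C = True.
Set S = True.
All clauses satisfied.

W: True, P: True, C: True, M: False, S: True, N: True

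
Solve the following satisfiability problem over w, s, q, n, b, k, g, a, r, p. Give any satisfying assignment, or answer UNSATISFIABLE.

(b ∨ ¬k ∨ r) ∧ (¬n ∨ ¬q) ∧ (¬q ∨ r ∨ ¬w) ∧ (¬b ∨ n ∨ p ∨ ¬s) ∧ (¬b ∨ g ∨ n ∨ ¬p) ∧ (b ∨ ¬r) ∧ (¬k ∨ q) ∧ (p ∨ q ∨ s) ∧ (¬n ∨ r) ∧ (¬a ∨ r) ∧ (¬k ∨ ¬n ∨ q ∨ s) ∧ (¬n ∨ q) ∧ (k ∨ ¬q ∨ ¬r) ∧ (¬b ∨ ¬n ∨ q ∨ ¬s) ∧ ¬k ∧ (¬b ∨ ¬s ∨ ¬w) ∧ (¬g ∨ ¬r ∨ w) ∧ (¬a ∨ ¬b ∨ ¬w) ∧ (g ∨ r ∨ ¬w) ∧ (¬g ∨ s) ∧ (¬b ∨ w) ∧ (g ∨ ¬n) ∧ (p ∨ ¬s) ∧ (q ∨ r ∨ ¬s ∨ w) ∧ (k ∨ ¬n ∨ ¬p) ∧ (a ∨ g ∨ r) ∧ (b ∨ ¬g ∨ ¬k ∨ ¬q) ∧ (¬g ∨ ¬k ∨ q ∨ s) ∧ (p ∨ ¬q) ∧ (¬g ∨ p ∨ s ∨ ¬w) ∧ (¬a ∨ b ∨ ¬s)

w=F, s=T, q=T, n=F, b=F, k=F, g=T, a=F, r=F, p=T

Unit clause (¬k) forces k = False.
Set w = False.
  then (¬b ∨ w) forces b = False.
  then (b ∨ ¬r) forces r = False.
  then (¬n ∨ r) forces n = False.
  then (¬a ∨ r) forces a = False.
  then (a ∨ g ∨ r) forces g = True.
  then (¬g ∨ s) forces s = True.
  then (p ∨ ¬s) forces p = True.
  then (q ∨ r ∨ ¬s ∨ w) forces q = True.
All clauses satisfied.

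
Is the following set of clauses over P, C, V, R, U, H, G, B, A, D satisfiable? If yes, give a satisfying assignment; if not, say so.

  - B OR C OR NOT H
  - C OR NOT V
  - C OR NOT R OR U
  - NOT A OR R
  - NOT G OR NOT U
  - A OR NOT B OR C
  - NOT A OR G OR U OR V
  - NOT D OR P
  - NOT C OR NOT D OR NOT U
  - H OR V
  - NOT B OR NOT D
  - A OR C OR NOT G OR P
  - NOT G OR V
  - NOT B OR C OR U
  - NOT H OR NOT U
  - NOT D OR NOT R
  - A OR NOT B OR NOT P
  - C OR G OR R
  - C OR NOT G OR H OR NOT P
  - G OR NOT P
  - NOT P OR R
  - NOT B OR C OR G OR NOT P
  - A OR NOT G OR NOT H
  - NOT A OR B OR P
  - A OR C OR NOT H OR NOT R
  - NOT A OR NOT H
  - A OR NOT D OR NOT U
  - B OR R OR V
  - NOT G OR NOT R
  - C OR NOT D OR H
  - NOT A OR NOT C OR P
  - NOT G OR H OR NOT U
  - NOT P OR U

Set P = False.
  then (NOT D OR P) forces D = False.
Try C = False:
  (C OR NOT V) forces V = False.
  (H OR V) forces H = True.
  (B OR C OR NOT H) forces B = True.
  (A OR NOT B OR C) forces A = True.
  clause (NOT A OR NOT H) is falsified — backtrack.
So C = True.
  then (NOT A OR NOT C OR P) forces A = False.
Set V = False.
  then (H OR V) forces H = True.
  then (NOT G OR V) forces G = False.
  then (NOT H OR NOT U) forces U = False.
Set R = False.
  then (B OR R OR V) forces B = True.
All clauses satisfied.

P = False, C = True, V = False, R = False, U = False, H = True, G = False, B = True, A = False, D = False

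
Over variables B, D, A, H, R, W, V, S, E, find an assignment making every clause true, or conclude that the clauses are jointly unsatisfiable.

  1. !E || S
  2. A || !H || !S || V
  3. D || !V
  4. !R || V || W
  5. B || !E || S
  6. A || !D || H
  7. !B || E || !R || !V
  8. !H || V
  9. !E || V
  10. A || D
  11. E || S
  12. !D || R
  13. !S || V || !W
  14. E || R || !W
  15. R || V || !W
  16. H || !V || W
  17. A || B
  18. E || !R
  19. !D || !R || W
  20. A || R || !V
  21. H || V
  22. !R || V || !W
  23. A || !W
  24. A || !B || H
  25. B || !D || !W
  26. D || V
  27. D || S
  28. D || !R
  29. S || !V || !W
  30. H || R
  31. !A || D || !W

B=T; D=T; A=T; H=T; R=T; W=T; V=T; S=T; E=T

Set B = True.
Try D = False:
  (D || !V) forces V = False.
  clause (D || V) is falsified — backtrack.
So D = True.
  then (!D || R) forces R = True.
  then (E || !R) forces E = True.
  then (!D || !R || W) forces W = True.
  then (!R || V || !W) forces V = True.
  then (A || !W) forces A = True.
  then (S || !V || !W) forces S = True.
Set H = True.
All clauses satisfied.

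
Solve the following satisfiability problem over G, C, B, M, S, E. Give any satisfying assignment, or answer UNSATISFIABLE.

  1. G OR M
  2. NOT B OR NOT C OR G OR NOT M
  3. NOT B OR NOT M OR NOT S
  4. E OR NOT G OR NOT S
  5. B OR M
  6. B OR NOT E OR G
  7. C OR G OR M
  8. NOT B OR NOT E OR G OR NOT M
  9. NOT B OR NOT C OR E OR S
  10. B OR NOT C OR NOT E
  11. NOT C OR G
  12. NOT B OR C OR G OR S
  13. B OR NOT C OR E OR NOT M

G = False; C = False; B = False; M = True; S = True; E = False

Set G = False.
  then (G OR M) forces M = True.
  then (NOT C OR G) forces C = False.
Try B = True:
  (NOT B OR NOT M OR NOT S) forces S = False.
  clause (NOT B OR C OR G OR S) is falsified — backtrack.
So B = False.
  then (B OR NOT E OR G) forces E = False.
Set S = True.
All clauses satisfied.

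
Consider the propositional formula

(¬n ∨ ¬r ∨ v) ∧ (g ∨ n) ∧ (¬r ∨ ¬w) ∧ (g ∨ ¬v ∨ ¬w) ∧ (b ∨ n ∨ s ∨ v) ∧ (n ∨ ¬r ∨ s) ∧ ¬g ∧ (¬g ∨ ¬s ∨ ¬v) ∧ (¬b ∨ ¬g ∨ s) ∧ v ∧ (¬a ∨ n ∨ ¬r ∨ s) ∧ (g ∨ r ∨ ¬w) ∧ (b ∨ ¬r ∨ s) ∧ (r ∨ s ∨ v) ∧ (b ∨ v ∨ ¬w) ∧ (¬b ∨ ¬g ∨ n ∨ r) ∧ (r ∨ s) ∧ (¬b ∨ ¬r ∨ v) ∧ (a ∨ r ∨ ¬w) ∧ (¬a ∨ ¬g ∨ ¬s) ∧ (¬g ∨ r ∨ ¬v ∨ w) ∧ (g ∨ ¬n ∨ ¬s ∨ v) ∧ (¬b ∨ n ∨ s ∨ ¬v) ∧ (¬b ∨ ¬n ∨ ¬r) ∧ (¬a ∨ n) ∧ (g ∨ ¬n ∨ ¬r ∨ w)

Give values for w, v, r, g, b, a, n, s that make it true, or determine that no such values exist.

w = False, v = True, r = False, g = False, b = True, a = False, n = True, s = True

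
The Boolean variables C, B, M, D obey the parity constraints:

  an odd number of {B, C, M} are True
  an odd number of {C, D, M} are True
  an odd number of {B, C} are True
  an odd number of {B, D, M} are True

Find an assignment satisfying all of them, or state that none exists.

UNSATISFIABLE

Adding constraints 2, 3, 4 mod 2: every variable appears an even number of times on the left, so the left side is 0.
But the right sides sum to 1 (mod 2). 0 ≠ 1 — the system is inconsistent.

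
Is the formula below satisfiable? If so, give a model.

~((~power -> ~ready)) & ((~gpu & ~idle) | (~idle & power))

ready=T; power=F; idle=F; gpu=F

  ~((~power -> ~ready)) = True
    ~power -> ~ready = False
      ~power = True
      ~ready = False
  (~gpu & ~idle) | (~idle & power) = True
    ~gpu & ~idle = True
      ~gpu = True
      ~idle = True
    ~idle & power = False
      ~idle = True
Both conjuncts True, so the formula holds.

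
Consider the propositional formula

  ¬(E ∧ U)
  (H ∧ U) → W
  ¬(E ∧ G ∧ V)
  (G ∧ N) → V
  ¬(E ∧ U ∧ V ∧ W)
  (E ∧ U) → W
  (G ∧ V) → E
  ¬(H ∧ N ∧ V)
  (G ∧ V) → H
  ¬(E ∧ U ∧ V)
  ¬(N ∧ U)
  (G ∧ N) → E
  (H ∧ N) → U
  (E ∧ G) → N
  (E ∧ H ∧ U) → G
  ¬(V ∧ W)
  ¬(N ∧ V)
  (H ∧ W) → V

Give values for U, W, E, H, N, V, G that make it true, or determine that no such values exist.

U = True; W = False; E = False; H = False; N = False; V = True; G = False

Set U = True.
  then (¬E ∨ ¬U) forces E = False.
  then (¬N ∨ ¬U) forces N = False.
Set W = False.
  then (¬H ∨ ¬U ∨ W) forces H = False.
Set V = True.
  then (E ∨ ¬G ∨ ¬V) forces G = False.
All clauses satisfied.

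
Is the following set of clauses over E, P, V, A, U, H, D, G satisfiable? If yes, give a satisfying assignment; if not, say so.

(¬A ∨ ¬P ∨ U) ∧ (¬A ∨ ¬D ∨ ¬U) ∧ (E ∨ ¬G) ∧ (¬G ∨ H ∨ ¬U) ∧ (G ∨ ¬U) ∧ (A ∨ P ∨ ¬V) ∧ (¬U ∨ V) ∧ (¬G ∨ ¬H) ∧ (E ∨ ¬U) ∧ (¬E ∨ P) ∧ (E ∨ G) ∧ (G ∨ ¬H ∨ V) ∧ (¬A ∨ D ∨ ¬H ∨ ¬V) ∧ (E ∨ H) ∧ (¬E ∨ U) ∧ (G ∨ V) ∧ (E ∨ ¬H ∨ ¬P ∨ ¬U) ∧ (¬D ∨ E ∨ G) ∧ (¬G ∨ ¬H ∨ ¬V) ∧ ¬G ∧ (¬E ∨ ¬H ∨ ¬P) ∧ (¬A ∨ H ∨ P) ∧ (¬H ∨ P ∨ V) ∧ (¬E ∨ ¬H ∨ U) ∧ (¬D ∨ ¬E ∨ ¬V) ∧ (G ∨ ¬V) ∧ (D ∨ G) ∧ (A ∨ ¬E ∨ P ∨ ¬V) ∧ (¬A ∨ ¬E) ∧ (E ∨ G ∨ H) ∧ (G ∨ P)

Case G = True:
  Clause (¬G) is falsified — contradiction.
Case G = False:
  (G ∨ ¬U) forces U = False.
  (E ∨ G) forces E = True.
  Clause (¬E ∨ U) is falsified — contradiction.
Both cases fail, so the formula is unsatisfiable.

Unsatisfiable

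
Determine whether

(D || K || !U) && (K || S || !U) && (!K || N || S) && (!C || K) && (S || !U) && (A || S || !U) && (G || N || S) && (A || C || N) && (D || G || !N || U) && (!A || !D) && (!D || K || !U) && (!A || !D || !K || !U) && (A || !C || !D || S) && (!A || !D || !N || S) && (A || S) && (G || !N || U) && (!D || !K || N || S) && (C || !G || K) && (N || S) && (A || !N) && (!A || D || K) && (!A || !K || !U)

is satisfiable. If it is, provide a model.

C=F, U=F, D=F, G=F, A=T, N=F, S=T, K=T

Set C = False.
Set U = False.
Set D = False.
Set G = False.
  then (D || G || !N || U) forces N = False.
  then (N || S) forces S = True.
  then (A || C || N) forces A = True.
  then (!A || D || K) forces K = True.
All clauses satisfied.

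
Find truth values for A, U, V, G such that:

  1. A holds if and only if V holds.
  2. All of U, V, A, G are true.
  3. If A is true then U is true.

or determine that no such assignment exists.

A = True, U = True, V = True, G = True

  (1) A=T, V=T — same ✓
  (2) {U, V, A, G}: all 4 true ✓
  (3) A=T ⇒ U: T ✓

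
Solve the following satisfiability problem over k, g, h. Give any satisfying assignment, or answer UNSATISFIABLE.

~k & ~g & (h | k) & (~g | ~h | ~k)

k=F, g=F, h=T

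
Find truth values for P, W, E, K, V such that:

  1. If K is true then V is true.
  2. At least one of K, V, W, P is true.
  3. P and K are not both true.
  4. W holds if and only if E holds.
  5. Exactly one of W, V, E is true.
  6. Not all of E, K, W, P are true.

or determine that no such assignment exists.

P=F, W=F, E=F, K=T, V=T

  (1) K=T ⇒ V: T ✓
  (2) {K, V, W, P}: 2 true — at least one ✓
  (3) P=F, K=T — not both ✓
  (4) W=F, E=F — same ✓
  (5) {W, V, E}: 1 true — exactly one ✓
  (6) {E, K, W, P}: 1/4 true — not all ✓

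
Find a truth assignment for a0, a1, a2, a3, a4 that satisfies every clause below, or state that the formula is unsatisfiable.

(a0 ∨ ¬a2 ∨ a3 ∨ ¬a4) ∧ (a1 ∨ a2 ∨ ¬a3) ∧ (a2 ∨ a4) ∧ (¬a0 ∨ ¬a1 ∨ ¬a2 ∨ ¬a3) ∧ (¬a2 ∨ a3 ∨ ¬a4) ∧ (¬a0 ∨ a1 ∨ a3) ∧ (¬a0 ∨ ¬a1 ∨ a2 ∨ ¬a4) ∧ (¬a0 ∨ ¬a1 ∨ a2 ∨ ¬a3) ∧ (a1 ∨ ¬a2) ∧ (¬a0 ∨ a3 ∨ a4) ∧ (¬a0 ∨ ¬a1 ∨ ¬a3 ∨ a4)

a0 = False, a1 = True, a2 = True, a3 = True, a4 = True

Set a0 = False.
Set a1 = True.
Set a2 = True.
Set a3 = True.
Set a4 = True.
All clauses satisfied.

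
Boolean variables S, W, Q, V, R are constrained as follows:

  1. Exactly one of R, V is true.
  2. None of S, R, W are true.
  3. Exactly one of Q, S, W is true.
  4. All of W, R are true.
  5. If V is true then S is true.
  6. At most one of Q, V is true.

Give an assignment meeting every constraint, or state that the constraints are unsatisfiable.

Unsatisfiable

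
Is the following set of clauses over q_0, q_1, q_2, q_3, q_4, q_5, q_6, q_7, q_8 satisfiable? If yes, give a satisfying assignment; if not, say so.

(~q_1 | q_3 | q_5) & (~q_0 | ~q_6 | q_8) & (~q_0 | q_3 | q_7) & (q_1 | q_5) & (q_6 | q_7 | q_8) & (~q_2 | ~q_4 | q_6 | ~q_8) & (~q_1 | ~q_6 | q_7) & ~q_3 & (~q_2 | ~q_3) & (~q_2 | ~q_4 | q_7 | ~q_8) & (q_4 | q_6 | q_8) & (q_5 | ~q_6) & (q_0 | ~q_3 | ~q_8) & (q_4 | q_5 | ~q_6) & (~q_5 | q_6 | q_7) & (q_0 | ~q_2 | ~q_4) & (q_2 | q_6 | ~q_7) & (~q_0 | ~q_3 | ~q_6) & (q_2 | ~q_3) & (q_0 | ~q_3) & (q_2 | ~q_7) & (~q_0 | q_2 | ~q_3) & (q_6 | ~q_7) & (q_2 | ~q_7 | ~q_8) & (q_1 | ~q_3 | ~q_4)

q_0 = False; q_1 = False; q_2 = True; q_3 = False; q_4 = False; q_5 = True; q_6 = True; q_7 = True; q_8 = True

Unit clause (~q_3) forces q_3 = False.
Set q_0 = False.
Set q_1 = False.
  then (q_1 | q_5) forces q_5 = True.
Set q_2 = True.
  then (q_0 | ~q_2 | ~q_4) forces q_4 = False.
Set q_6 = True.
Set q_7 = True.
Set q_8 = True.
All clauses satisfied.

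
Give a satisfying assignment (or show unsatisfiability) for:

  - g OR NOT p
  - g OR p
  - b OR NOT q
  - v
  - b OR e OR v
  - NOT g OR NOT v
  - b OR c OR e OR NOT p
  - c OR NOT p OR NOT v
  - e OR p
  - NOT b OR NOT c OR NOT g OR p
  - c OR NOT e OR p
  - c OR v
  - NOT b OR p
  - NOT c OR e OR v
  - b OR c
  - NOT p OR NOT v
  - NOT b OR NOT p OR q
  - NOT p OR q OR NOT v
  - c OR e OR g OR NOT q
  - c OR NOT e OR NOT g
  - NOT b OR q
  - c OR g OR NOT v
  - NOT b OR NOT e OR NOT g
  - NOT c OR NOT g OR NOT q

Case v = True:
  (NOT g OR NOT v) forces g = False.
  (g OR NOT p) forces p = False.
  Clause (g OR p) is falsified — contradiction.
Case v = False:
  Clause (v) is falsified — contradiction.
Both cases fail, so the formula is unsatisfiable.

No satisfying assignment exists.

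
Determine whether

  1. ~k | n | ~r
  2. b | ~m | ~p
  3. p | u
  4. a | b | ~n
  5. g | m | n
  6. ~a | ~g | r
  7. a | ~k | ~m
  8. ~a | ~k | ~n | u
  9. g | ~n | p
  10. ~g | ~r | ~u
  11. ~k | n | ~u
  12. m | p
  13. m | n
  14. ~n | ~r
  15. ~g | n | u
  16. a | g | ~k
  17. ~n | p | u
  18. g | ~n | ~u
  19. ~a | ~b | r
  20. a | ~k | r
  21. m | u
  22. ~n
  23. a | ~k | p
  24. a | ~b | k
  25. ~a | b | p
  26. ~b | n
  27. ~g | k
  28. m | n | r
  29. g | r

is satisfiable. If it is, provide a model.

g = False; a = False; m = True; k = False; b = False; u = True; r = True; p = False; n = False

Unit clause (~n) forces n = False.
In (~b | n) only ~b is left, so b = False.
In (m | n) only m is left, so m = True.
In (b | ~m | ~p) only ~p is left, so p = False.
In (p | u) only u is left, so u = True.
In (~k | n | ~u) only ~k is left, so k = False.
In (~a | b | p) only ~a is left, so a = False.
In (~g | k) only ~g is left, so g = False.
In (g | r) only r is left, so r = True.
All clauses satisfied.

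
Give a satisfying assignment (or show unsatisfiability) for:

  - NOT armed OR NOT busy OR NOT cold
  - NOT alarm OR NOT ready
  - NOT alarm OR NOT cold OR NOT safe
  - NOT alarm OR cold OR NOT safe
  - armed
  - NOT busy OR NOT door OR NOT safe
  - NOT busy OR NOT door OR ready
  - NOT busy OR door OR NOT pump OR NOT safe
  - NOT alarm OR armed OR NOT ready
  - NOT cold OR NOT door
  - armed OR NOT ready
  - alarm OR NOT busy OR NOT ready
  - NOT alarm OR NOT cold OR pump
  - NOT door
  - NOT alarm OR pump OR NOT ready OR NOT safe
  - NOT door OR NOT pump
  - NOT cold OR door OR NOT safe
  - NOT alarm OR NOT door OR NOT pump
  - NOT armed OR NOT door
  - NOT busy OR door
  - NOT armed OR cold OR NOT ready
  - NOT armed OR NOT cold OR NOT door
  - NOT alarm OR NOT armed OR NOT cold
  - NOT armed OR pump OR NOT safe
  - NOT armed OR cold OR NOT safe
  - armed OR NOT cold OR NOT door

cold = True, safe = False, busy = False, pump = True, ready = True, alarm = False, armed = True, door = False

Unit clause (armed) forces armed = True.
Unit clause (NOT door) forces door = False.
In (NOT busy OR door) only NOT busy is left, so busy = False.
Set cold = True.
  then (NOT cold OR door OR NOT safe) forces safe = False.
  then (NOT alarm OR NOT armed OR NOT cold) forces alarm = False.
Set pump = True.
Set ready = True.
All clauses satisfied.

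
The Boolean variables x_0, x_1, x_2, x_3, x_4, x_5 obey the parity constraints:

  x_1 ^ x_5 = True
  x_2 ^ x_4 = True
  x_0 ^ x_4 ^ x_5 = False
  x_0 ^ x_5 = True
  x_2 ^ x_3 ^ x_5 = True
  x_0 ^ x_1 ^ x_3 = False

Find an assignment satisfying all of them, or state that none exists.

x_0: False, x_1: False, x_2: False, x_3: False, x_4: True, x_5: True

x_1 ^ x_5 = F ^ T = True ✓
x_2 ^ x_4 = F ^ T = True ✓
x_0 ^ x_4 ^ x_5 = F ^ T ^ T = False ✓
x_0 ^ x_5 = F ^ T = True ✓
x_2 ^ x_3 ^ x_5 = F ^ F ^ T = True ✓
x_0 ^ x_1 ^ x_3 = F ^ F ^ F = False ✓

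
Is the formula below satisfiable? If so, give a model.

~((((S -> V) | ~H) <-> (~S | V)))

S: True, V: False, H: False

  ~((((S -> V) | ~H) <-> (~S | V))) = True
    ((S -> V) | ~H) <-> (~S | V) = False
      (S -> V) | ~H = True
        S -> V = False
        ~H = True
      ~S | V = False
        ~S = False
The formula evaluates to True.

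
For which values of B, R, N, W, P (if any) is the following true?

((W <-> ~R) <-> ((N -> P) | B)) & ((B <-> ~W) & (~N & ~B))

B = False, R = False, N = False, W = True, P = False

  (W <-> ~R) <-> ((N -> P) | B) = True
    W <-> ~R = True
      ~R = True
    (N -> P) | B = True
      N -> P = True
  (B <-> ~W) & (~N & ~B) = True
    B <-> ~W = True
      ~W = False
    ~N & ~B = True
      ~N = True
      ~B = True
Both conjuncts True, so the formula holds.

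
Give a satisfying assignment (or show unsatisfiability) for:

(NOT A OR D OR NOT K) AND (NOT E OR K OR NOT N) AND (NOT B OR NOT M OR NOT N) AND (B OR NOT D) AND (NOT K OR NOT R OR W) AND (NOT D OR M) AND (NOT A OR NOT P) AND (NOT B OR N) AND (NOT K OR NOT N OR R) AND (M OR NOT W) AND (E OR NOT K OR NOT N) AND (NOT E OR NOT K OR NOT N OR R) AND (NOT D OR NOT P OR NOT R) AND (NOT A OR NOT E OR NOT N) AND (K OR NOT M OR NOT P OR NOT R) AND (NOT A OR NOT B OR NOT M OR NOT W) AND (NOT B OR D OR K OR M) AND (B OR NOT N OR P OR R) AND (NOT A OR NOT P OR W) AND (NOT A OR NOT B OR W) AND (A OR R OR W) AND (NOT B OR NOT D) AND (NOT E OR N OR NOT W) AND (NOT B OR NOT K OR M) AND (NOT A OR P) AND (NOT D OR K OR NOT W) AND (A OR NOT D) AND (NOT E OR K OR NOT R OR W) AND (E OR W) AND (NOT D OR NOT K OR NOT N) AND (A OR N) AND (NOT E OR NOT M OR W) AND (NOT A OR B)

W = True, R = True, D = False, N = True, K = True, P = False, B = False, A = False, E = True, M = True

Set W = True.
  then (M OR NOT W) forces M = True.
Set R = True.
Set D = False.
Try N = False:
  (NOT B OR N) forces B = False.
  (NOT E OR N OR NOT W) forces E = False.
  (A OR N) forces A = True.
  clause (NOT A OR B) is falsified — backtrack.
So N = True.
  then (NOT B OR NOT M OR NOT N) forces B = False.
  then (NOT A OR B) forces A = False.
Set K = True.
  then (E OR NOT K OR NOT N) forces E = True.
Set P = False.
All clauses satisfied.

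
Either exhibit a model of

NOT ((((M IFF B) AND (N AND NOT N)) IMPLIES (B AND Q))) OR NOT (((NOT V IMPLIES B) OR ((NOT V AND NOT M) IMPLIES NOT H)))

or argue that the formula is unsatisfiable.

V = False; B = False; M = False; Q = True; H = True; N = False

  NOT ((((M IFF B) AND (N AND NOT N)) IMPLIES (B AND Q))) OR NOT (((NOT V IMPLIES B) OR ((NOT V AND NOT M) IMPLIES NOT H))) = True
    NOT ((((M IFF B) AND (N AND NOT N)) IMPLIES (B AND Q))) = False
      ((M IFF B) AND (N AND NOT N)) IMPLIES (B AND Q) = True
        (M IFF B) AND (N AND NOT N) = False
          M IFF B = True
          N AND NOT N = False
            NOT N = True
        B AND Q = False
    NOT (((NOT V IMPLIES B) OR ((NOT V AND NOT M) IMPLIES NOT H))) = True
      (NOT V IMPLIES B) OR ((NOT V AND NOT M) IMPLIES NOT H) = False
        NOT V IMPLIES B = False
          NOT V = True
        (NOT V AND NOT M) IMPLIES NOT H = False
          NOT V AND NOT M = True
            NOT V = True
            NOT M = True
          NOT H = False
The formula evaluates to True.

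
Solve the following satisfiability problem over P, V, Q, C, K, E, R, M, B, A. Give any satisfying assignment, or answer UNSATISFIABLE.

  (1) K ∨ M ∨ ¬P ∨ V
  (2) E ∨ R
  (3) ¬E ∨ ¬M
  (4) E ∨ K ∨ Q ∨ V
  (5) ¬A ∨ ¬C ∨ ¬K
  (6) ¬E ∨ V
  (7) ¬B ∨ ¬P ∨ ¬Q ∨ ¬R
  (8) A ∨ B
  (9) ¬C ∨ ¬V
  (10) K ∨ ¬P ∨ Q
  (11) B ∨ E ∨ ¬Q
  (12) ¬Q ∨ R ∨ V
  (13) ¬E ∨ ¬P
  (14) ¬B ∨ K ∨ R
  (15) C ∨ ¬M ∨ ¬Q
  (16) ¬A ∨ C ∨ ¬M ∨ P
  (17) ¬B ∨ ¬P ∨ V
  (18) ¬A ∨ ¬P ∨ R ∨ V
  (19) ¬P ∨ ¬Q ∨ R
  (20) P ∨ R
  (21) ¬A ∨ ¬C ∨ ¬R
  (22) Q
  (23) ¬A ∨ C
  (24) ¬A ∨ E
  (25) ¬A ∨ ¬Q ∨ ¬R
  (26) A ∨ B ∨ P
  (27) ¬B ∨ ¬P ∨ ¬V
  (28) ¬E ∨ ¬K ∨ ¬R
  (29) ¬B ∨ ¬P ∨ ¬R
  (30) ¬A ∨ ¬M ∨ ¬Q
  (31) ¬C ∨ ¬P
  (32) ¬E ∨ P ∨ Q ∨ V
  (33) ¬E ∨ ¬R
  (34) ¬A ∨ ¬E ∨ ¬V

P = False, V = True, Q = True, C = False, K = True, E = False, R = True, M = False, B = True, A = False

Unit clause (Q) forces Q = True.
Try P = True:
  (¬E ∨ ¬P) forces E = False.
  (E ∨ R) forces R = True.
  (¬B ∨ ¬P ∨ ¬Q ∨ ¬R) forces B = False.
  clause (B ∨ E ∨ ¬Q) is falsified — backtrack.
So P = False.
  then (P ∨ R) forces R = True.
  then (¬A ∨ ¬Q ∨ ¬R) forces A = False.
  then (A ∨ B ∨ P) forces B = True.
  then (¬E ∨ ¬R) forces E = False.
Set V = True.
  then (¬C ∨ ¬V) forces C = False.
  then (C ∨ ¬M ∨ ¬Q) forces M = False.
Set K = True.
All clauses satisfied.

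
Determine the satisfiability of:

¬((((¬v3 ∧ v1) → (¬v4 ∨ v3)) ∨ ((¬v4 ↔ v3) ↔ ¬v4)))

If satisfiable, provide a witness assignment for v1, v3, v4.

v1: True, v3: False, v4: True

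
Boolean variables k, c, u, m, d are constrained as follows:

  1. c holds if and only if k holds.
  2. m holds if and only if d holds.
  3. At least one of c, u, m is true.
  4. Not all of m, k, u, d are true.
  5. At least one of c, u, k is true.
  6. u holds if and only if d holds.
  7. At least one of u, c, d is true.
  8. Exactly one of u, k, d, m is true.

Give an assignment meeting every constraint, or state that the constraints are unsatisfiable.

k: True, c: True, u: False, m: False, d: False

  (1) c=T, k=T — same ✓
  (2) m=F, d=F — same ✓
  (3) {c, u, m}: 1 true — at least one ✓
  (4) {m, k, u, d}: 1/4 true — not all ✓
  (5) {c, u, k}: 2 true — at least one ✓
  (6) u=F, d=F — same ✓
  (7) {u, c, d}: 1 true — at least one ✓
  (8) {u, k, d, m}: 1 true — exactly one ✓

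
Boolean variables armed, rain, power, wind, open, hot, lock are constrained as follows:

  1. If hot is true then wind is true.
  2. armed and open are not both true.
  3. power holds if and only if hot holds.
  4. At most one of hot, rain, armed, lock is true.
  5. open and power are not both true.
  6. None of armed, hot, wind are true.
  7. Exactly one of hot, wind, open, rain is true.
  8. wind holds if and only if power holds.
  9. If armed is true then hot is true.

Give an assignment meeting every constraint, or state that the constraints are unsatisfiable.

armed = False, rain = True, power = False, wind = False, open = False, hot = False, lock = False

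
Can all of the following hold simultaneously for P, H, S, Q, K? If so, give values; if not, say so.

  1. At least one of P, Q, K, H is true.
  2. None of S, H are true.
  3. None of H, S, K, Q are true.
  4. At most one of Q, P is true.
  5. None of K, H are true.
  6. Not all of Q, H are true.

P: True, H: False, S: False, Q: False, K: False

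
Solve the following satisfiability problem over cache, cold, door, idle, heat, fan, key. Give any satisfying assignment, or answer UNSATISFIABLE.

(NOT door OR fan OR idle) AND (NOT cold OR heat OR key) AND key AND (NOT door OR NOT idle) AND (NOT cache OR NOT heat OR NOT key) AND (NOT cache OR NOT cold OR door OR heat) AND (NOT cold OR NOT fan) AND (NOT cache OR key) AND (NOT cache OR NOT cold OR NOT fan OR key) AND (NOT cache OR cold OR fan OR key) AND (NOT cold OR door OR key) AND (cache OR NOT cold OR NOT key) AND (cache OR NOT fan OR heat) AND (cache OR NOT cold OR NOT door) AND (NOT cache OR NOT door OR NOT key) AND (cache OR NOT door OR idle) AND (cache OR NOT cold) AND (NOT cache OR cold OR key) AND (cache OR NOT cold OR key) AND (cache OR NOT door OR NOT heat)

Unit clause (key) forces key = True.
Set cache = False.
  then (cache OR NOT cold OR NOT key) forces cold = False.
Try door = True:
  (NOT door OR NOT idle) forces idle = False.
  clause (cache OR NOT door OR idle) is falsified — backtrack.
So door = False.
Set idle = False.
Set heat = True.
Set fan = True.
All clauses satisfied.

cache=F, cold=F, door=F, idle=F, heat=T, fan=T, key=T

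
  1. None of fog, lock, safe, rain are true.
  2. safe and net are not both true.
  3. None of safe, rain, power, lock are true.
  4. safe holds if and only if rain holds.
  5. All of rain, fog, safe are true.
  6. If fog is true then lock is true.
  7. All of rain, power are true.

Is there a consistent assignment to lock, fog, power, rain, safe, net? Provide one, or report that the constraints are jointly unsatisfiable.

Case fog = True:
  Constraint (1) is violated (fog=T) — contradiction.
Case fog = False:
  Constraint (5) is violated (fog=F) — contradiction.
Both cases fail — unsatisfiable.

Unsatisfiable — no assignment works.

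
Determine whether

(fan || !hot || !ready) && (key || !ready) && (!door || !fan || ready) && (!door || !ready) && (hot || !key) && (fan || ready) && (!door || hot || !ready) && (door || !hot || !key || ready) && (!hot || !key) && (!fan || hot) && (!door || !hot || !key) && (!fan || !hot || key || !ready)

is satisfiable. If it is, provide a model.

ready=F, key=F, door=F, hot=T, fan=T

Try ready = True:
  (key || !ready) forces key = True.
  (!door || !ready) forces door = False.
  (hot || !key) forces hot = True.
  clause (!hot || !key) is falsified — backtrack.
So ready = False.
  then (fan || ready) forces fan = True.
  then (!fan || hot) forces hot = True.
  then (!door || !fan || ready) forces door = False.
  then (door || !hot || !key || ready) forces key = False.
All clauses satisfied.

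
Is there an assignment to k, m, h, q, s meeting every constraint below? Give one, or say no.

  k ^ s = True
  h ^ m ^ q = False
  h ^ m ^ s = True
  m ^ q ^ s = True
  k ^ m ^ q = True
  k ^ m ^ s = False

Adding constraints 1, 4, 5 mod 2: every variable appears an even number of times on the left, so the left side is 0.
But the right sides sum to 1 (mod 2). 0 ≠ 1 — the system is inconsistent.

Unsatisfiable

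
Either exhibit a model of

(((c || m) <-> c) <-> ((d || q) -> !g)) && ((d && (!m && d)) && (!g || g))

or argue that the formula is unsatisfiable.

c: False, q: True, d: True, m: False, g: False

  ((c || m) <-> c) <-> ((d || q) -> !g) = True
    (c || m) <-> c = True
      c || m = False
    (d || q) -> !g = True
      d || q = True
      !g = True
  (d && (!m && d)) && (!g || g) = True
    d && (!m && d) = True
      !m && d = True
        !m = True
    !g || g = True
      !g = True
Both conjuncts True, so the formula holds.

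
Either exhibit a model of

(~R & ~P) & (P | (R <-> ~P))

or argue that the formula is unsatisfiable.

Unsatisfiable

Case P = True: the conjunct ~P is False.
Case P = False: the formula simplifies to ~R & R.
  R = True: the conjunct ~R is False.
  R = False: the conjunct R is False.
Both cases fail — unsatisfiable.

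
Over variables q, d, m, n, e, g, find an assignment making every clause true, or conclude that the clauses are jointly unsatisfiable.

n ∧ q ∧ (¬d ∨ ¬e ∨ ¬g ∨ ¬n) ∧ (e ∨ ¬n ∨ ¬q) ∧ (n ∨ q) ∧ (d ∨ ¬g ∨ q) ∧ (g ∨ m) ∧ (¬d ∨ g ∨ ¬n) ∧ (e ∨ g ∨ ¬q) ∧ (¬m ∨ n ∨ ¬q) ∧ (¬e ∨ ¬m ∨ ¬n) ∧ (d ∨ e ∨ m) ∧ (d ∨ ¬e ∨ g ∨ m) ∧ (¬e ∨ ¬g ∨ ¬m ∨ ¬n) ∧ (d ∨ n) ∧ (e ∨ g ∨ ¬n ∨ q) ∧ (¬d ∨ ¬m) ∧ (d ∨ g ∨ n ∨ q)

Unit clause (n) forces n = True.
Unit clause (q) forces q = True.
In (e ∨ ¬n ∨ ¬q) only e is left, so e = True.
In (¬e ∨ ¬m ∨ ¬n) only ¬m is left, so m = False.
In (g ∨ m) only g is left, so g = True.
In (¬d ∨ ¬e ∨ ¬g ∨ ¬n) only ¬d is left, so d = False.
All clauses satisfied.

q=T, d=F, m=F, n=T, e=T, g=T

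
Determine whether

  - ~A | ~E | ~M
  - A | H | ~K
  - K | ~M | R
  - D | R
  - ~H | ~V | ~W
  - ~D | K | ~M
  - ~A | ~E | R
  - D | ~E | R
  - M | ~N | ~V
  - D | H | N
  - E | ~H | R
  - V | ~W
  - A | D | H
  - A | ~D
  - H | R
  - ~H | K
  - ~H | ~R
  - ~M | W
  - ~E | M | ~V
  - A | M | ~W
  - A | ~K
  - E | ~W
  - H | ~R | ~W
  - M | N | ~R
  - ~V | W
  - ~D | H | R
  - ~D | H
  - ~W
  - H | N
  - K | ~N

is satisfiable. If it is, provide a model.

Unit clause (~W) forces W = False.
In (~M | W) only ~M is left, so M = False.
In (~V | W) only ~V is left, so V = False.
Set R = True.
  then (~H | ~R) forces H = False.
  then (M | N | ~R) forces N = True.
  then (~D | H) forces D = False.
  then (K | ~N) forces K = True.
  then (A | H | ~K) forces A = True.
Set E = False.
All clauses satisfied.

V = False; R = True; A = True; H = False; W = False; E = False; K = True; D = False; N = True; M = False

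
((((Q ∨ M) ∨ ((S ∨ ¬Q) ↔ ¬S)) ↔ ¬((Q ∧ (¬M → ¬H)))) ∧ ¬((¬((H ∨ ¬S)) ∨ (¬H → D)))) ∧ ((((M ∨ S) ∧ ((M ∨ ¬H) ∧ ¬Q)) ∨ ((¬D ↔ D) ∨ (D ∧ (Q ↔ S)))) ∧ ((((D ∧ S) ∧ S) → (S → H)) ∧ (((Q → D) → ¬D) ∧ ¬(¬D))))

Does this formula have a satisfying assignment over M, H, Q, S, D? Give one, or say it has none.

Unsatisfiable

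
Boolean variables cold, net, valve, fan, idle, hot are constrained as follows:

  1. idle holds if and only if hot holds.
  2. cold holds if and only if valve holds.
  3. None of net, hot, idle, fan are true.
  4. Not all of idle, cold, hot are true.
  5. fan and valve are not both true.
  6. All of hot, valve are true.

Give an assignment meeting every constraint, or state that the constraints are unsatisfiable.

Case hot = True:
  Constraint (3) is violated (hot=T) — contradiction.
Case hot = False:
  Constraint (6) is violated (hot=F) — contradiction.
Both cases fail — unsatisfiable.

Unsatisfiable — no assignment works.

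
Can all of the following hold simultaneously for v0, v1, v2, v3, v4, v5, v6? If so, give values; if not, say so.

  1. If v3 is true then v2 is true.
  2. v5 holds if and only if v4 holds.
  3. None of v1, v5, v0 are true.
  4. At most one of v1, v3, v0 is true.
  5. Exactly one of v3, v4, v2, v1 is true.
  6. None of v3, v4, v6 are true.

v0: False, v1: False, v2: True, v3: False, v4: False, v5: False, v6: False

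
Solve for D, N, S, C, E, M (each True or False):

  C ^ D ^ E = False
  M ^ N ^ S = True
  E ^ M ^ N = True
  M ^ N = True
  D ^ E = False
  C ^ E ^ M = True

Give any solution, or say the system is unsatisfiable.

D: False; N: False; S: False; C: False; E: False; M: True

C ^ D ^ E = F ^ F ^ F = False ✓
M ^ N ^ S = T ^ F ^ F = True ✓
E ^ M ^ N = F ^ T ^ F = True ✓
M ^ N = T ^ F = True ✓
D ^ E = F ^ F = False ✓
C ^ E ^ M = F ^ F ^ T = True ✓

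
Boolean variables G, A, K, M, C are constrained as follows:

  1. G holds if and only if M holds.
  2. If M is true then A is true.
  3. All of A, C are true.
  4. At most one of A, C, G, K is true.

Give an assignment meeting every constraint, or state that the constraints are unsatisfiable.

Unsatisfiable

Case A = True:
  (3) forces C = True.
  Constraint (4) is violated (A=T, C=T) — contradiction.
Case A = False:
  Constraint (3) is violated (A=F) — contradiction.
Both cases fail — unsatisfiable.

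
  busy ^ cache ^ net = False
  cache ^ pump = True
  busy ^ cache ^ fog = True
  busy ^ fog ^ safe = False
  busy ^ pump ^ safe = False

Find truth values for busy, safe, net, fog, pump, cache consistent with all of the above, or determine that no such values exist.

busy: False, safe: False, net: True, fog: False, pump: False, cache: True

busy ^ cache ^ net = F ^ T ^ T = False ✓
cache ^ pump = T ^ F = True ✓
busy ^ cache ^ fog = F ^ T ^ F = True ✓
busy ^ fog ^ safe = F ^ F ^ F = False ✓
busy ^ pump ^ safe = F ^ F ^ F = False ✓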